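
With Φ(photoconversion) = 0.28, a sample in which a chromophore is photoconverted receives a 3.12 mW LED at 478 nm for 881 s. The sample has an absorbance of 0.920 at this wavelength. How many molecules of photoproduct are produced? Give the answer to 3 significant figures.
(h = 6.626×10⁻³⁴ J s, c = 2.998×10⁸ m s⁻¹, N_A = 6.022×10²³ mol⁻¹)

Photon energy at 478 nm: hc/λ = (6.626×10⁻³⁴)(2.998×10⁸)/(478×10⁻⁹) = 4.156×10⁻¹⁹ J.
Energy delivered: (3.12 mW)(881 s) = 2.749 J.
Photons incident: 2.749 / 4.156×10⁻¹⁹ = 6.615×10¹⁸, i.e. 6.615×10¹⁸/6.022×10²³ = 1.098×10⁻⁵ mol.
Fraction absorbed: 1 − 10^(−0.920) = 0.8798.
Photons absorbed: 0.8798 × 1.098×10⁻⁵ = 9.660×10⁻⁶ mol.
Product: Φ × n_abs = 0.28 × 9.660×10⁻⁶ = 2.705×10⁻⁶ mol.
As a count: 2.705×10⁻⁶ × 6.022×10²³ = 1.63×10¹⁸.

1.63×10¹⁸ molecules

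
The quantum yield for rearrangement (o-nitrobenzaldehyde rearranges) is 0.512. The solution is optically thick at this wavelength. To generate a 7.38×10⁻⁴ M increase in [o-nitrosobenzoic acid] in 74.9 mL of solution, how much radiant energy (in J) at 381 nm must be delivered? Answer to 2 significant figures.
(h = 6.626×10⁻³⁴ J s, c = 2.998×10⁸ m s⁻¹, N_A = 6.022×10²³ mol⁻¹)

34 J

Product: (7.38×10⁻⁴ M)(0.0749 L) = 5.528×10⁻⁵ mol.
Photons that must be absorbed: 5.528×10⁻⁵ / 0.512 = 1.080×10⁻⁴ mol.
Photon energy: hc/λ = 5.214×10⁻¹⁹ J; per mole, 3.140×10⁵ J mol⁻¹.
Energy required: 1.080×10⁻⁴ × 3.140×10⁵ = 34 J.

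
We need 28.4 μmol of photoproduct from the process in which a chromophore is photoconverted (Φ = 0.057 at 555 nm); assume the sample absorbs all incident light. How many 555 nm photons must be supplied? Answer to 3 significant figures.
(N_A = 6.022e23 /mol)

3.00e20 photons

Product: 28.4 μmol = 2.84e-5 mol.
Photons that must be absorbed: 2.84e-5 / 0.057 = 4.982e-4 mol.
Photon count: 4.982e-4 × 6.022e23 = 3.00e20.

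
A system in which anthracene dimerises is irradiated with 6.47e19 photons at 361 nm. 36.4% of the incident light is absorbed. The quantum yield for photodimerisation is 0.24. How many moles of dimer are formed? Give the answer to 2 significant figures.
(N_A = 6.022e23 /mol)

9.4e-6 mol

Moles of photons: 6.47e19 / 6.022e23 = 1.074e-4 mol.
Photons absorbed: 0.364 × 1.074e-4 = 3.909e-5 mol.
Product: Φ × n_abs = 0.24 × 3.909e-5 = 9.382e-6 mol.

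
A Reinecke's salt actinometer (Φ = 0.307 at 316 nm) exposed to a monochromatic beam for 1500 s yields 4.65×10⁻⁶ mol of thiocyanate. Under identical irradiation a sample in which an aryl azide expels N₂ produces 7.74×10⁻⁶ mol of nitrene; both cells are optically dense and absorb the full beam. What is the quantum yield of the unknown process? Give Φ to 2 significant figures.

Φ = 0.51

Photons absorbed by the actinometer: 4.65×10⁻⁶ / 0.307 = 1.515×10⁻⁵ mol.
Φ(unknown) = 7.74×10⁻⁶ / 1.515×10⁻⁵ = 0.51.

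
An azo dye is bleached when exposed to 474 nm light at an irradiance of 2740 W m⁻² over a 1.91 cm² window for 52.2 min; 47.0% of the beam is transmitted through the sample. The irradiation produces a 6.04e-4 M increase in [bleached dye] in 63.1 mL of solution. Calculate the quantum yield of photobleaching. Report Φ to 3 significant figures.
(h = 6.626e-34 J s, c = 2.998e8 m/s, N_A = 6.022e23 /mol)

Product: (6.04e-4 M)(0.0631 L) = 3.811e-5 mol.
Photon energy at 474 nm: hc/λ = (6.626e-34)(2.998e8)/(474e-9) = 4.191e-19 J.
Energy delivered: (2740 W m⁻²)(1.91e-4 m²)(3132 s) = 1639 J.
Photons incident: 1639 / 4.191e-19 = 3.911e21, i.e. 3.911e21/6.022e23 = 0.006495 mol.
Fraction absorbed: 1 − 47.0/100 = 0.5300.
Photons absorbed: 0.5300 × 0.006495 = 0.003442 mol.
Φ = 3.811e-5 mol / 0.003442 mol photons = 0.0111.

Φ = 0.0111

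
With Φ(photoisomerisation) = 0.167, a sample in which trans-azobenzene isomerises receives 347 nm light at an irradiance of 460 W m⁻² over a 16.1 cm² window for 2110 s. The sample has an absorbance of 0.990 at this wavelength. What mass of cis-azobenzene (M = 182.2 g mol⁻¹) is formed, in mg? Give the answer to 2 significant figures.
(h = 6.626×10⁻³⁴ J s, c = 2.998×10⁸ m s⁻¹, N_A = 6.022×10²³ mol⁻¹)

Photon energy at 347 nm: hc/λ = (6.626×10⁻³⁴)(2.998×10⁸)/(347×10⁻⁹) = 5.725×10⁻¹⁹ J.
Energy delivered: (460 W m⁻²)(16.1×10⁻⁴ m²)(2110 s) = 1563 J.
Photons incident: 1563 / 5.725×10⁻¹⁹ = 2.730×10²¹, i.e. 2.730×10²¹/6.022×10²³ = 0.004533 mol.
Fraction absorbed: 1 − 10^(−0.990) = 0.8977.
Photons absorbed: 0.8977 × 0.004533 = 0.004069 mol.
Product: Φ × n_abs = 0.167 × 0.004069 = 6.795×10⁻⁴ mol.
Mass: 6.795×10⁻⁴ × 182.2 = 0.1238 g = 120 mg.

120 mg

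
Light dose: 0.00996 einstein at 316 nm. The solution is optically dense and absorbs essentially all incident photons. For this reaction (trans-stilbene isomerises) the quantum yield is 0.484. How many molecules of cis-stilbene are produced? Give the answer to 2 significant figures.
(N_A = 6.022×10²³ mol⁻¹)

2.9×10²¹ molecules

Product: Φ × n_abs = 0.484 × 0.00996 = 0.004821 mol.
As a count: 0.004821 × 6.022×10²³ = 2.9×10²¹.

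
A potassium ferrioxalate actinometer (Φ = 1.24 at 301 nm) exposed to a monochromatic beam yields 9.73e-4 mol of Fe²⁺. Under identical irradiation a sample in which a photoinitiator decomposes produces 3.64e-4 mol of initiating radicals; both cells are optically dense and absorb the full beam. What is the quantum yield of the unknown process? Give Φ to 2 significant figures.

Φ = 0.46

Photons absorbed by the actinometer: 9.73e-4 / 1.24 = 7.847e-4 mol.
Φ(unknown) = 3.64e-4 / 7.847e-4 = 0.46.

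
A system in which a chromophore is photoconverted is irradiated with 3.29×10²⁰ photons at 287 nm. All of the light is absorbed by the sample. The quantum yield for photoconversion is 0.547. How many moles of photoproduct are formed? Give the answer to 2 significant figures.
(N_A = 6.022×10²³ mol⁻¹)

3.0×10⁻⁴ mol

Moles of photons: 3.29×10²⁰ / 6.022×10²³ = 5.463×10⁻⁴ mol.
Product: Φ × n_abs = 0.547 × 5.463×10⁻⁴ = 2.988×10⁻⁴ mol.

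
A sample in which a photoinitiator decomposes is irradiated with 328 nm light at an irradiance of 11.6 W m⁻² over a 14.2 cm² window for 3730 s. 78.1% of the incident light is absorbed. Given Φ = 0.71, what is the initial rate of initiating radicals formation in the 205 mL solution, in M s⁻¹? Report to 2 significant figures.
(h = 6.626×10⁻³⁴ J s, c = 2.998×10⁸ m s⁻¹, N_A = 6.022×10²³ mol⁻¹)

Photon energy at 328 nm: hc/λ = (6.626×10⁻³⁴)(2.998×10⁸)/(328×10⁻⁹) = 6.056×10⁻¹⁹ J.
Energy delivered: (11.6 W m⁻²)(14.2×10⁻⁴ m²)(3730 s) = 61.44 J.
Photons incident: 61.44 / 6.056×10⁻¹⁹ = 1.015×10²⁰, i.e. 1.015×10²⁰/6.022×10²³ = 1.685×10⁻⁴ mol.
Photons absorbed: 0.781 × 1.685×10⁻⁴ = 1.316×10⁻⁴ mol.
Product formed: 0.71 × 1.316×10⁻⁴ = 9.344×10⁻⁵ mol.
Rate: 9.344×10⁻⁵ mol / (3730 s × 0.205 L) = 1.2×10⁻⁷ M s⁻¹.

1.2×10⁻⁷ M s⁻¹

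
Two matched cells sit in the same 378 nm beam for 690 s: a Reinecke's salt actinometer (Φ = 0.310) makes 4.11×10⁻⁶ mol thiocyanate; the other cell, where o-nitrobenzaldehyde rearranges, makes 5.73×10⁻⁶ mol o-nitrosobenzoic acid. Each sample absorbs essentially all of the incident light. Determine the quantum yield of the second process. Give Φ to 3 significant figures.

Φ = 0.432

Photons absorbed by the actinometer: 4.11×10⁻⁶ / 0.310 = 1.326×10⁻⁵ mol.
Φ(unknown) = 5.73×10⁻⁶ / 1.326×10⁻⁵ = 0.432.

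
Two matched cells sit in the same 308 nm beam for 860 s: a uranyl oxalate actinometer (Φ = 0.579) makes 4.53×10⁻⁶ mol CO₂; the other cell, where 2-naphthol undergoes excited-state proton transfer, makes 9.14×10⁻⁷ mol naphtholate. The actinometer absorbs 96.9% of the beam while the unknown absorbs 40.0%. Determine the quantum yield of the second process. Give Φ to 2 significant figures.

Photons absorbed by the actinometer: 4.53×10⁻⁶ / 0.579 = 7.824×10⁻⁶ mol.
Incident flux: 7.824×10⁻⁶ / 0.969 = 8.074×10⁻⁶ einstein.
Absorbed by unknown: 0.400 × 8.074×10⁻⁶ = 3.230×10⁻⁶ mol.
Φ(unknown) = 9.14×10⁻⁷ / 3.230×10⁻⁶ = 0.28.

Φ = 0.28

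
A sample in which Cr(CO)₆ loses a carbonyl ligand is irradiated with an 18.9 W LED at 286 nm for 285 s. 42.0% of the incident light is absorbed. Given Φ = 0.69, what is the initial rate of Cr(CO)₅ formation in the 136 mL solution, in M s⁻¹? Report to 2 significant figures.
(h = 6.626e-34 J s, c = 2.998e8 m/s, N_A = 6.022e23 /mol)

Photon energy at 286 nm: hc/λ = (6.626e-34)(2.998e8)/(286e-9) = 6.946e-19 J.
Energy delivered: (18.9 W)(285 s) = 5387 J.
Photons incident: 5387 / 6.946e-19 = 7.756e21, i.e. 7.756e21/6.022e23 = 0.01288 mol.
Photons absorbed: 0.420 × 0.01288 = 0.005410 mol.
Product formed: 0.69 × 0.005410 = 0.003733 mol.
Rate: 0.003733 mol / (285 s × 0.136 L) = 9.6e-5 M s⁻¹.

9.6e-5 M s⁻¹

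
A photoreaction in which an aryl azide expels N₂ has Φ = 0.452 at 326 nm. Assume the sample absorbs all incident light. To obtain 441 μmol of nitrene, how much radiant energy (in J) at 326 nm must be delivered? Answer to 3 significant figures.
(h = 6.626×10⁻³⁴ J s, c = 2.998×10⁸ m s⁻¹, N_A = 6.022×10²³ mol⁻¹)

358 J

Product: 441 μmol = 4.41×10⁻⁴ mol.
Photons that must be absorbed: 4.41×10⁻⁴ / 0.452 = 9.757×10⁻⁴ mol.
Photon energy: hc/λ = 6.093×10⁻¹⁹ J; per mole, 3.669×10⁵ J mol⁻¹.
Energy required: 9.757×10⁻⁴ × 3.669×10⁵ = 358 J.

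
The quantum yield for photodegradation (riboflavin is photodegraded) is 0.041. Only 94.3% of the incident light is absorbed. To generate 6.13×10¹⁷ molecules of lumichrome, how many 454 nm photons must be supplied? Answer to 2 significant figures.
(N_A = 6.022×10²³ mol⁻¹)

Product: 6.13×10¹⁷ / 6.022×10²³ = 1.018×10⁻⁶ mol.
Photons that must be absorbed: 1.018×10⁻⁶ / 0.041 = 2.483×10⁻⁵ mol.
Incident photons needed: 2.483×10⁻⁵ / 0.943 = 2.633×10⁻⁵ mol.
Photon count: 2.633×10⁻⁵ × 6.022×10²³ = 1.6×10¹⁹.

1.6×10¹⁹ photons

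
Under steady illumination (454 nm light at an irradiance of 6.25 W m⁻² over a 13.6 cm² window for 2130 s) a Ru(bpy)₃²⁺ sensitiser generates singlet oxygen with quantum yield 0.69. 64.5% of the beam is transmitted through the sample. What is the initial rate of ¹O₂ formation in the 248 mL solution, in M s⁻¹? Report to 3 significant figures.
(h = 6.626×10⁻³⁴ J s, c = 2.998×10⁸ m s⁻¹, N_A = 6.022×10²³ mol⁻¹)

3.19×10⁻⁸ M s⁻¹

Photon energy at 454 nm: hc/λ = (6.626×10⁻³⁴)(2.998×10⁸)/(454×10⁻⁹) = 4.375×10⁻¹⁹ J.
Energy delivered: (6.25 W m⁻²)(13.6×10⁻⁴ m²)(2130 s) = 18.11 J.
Photons incident: 18.11 / 4.375×10⁻¹⁹ = 4.139×10¹⁹, i.e. 4.139×10¹⁹/6.022×10²³ = 6.873×10⁻⁵ mol.
Fraction absorbed: 1 − 64.5/100 = 0.3550.
Photons absorbed: 0.3550 × 6.873×10⁻⁵ = 2.440×10⁻⁵ mol.
Product formed: 0.69 × 2.440×10⁻⁵ = 1.684×10⁻⁵ mol.
Rate: 1.684×10⁻⁵ mol / (2130 s × 0.248 L) = 3.19×10⁻⁸ M s⁻¹.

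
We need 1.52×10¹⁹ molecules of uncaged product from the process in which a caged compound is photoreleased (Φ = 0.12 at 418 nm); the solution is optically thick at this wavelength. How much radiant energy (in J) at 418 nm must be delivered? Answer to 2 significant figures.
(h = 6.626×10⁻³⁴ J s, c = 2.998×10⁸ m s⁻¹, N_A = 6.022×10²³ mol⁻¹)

60 J

Product: 1.52×10¹⁹ / 6.022×10²³ = 2.524×10⁻⁵ mol.
Photons that must be absorbed: 2.524×10⁻⁵ / 0.12 = 2.103×10⁻⁴ mol.
Photon energy: hc/λ = 4.752×10⁻¹⁹ J; per mole, 2.862×10⁵ J mol⁻¹.
Energy required: 2.103×10⁻⁴ × 2.862×10⁵ = 60 J.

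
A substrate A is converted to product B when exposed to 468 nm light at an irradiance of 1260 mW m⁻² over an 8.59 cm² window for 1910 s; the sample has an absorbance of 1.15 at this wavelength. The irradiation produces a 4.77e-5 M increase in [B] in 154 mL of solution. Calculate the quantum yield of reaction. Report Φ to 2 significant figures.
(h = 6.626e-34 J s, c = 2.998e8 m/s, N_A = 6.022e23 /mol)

Product: (4.77e-5 M)(0.154 L) = 7.346e-6 mol.
Photon energy at 468 nm: hc/λ = (6.626e-34)(2.998e8)/(468e-9) = 4.245e-19 J.
Energy delivered: (1260 mW m⁻²)(8.59e-4 m²)(1910 s) = 2.067 J.
Photons incident: 2.067 / 4.245e-19 = 4.869e18, i.e. 4.869e18/6.022e23 = 8.085e-6 mol.
Fraction absorbed: 1 − 10^(−1.15) = 0.9292.
Photons absorbed: 0.9292 × 8.085e-6 = 7.513e-6 mol.
Φ = 7.346e-6 mol / 7.513e-6 mol photons = 0.98.

Φ = 0.98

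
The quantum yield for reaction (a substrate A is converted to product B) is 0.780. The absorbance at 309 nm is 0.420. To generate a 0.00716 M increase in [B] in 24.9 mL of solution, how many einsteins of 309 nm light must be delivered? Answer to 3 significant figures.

Product: (0.00716 M)(0.0249 L) = 1.783×10⁻⁴ mol.
Photons that must be absorbed: 1.783×10⁻⁴ / 0.780 = 2.286×10⁻⁴ mol.
Fraction absorbed: 1 − 10^(−0.420) = 0.6198.
Incident photons needed: 2.286×10⁻⁴ / 0.6198 = 3.688×10⁻⁴ mol.

3.69×10⁻⁴ einstein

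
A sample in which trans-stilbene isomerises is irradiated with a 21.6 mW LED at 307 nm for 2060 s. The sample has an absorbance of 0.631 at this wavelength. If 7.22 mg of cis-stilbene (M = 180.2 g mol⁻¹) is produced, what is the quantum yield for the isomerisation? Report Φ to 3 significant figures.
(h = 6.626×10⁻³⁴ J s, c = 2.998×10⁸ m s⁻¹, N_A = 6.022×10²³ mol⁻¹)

Φ = 0.458

Product: 7.22 mg / 180.2 g mol⁻¹ = 4.007×10⁻⁵ mol.
Photon energy at 307 nm: hc/λ = (6.626×10⁻³⁴)(2.998×10⁸)/(307×10⁻⁹) = 6.471×10⁻¹⁹ J.
Energy delivered: (21.6 mW)(2060 s) = 44.50 J.
Photons incident: 44.50 / 6.471×10⁻¹⁹ = 6.877×10¹⁹, i.e. 6.877×10¹⁹/6.022×10²³ = 1.142×10⁻⁴ mol.
Fraction absorbed: 1 − 10^(−0.631) = 0.7661.
Photons absorbed: 0.7661 × 1.142×10⁻⁴ = 8.749×10⁻⁵ mol.
Φ = 4.007×10⁻⁵ mol / 8.749×10⁻⁵ mol photons = 0.458.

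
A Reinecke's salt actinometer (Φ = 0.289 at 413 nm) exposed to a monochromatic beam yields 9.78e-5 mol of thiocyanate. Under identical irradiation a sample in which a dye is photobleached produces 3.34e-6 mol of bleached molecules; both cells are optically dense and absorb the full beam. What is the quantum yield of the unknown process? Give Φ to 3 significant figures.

Φ = 0.00987

Photons absorbed by the actinometer: 9.78e-5 / 0.289 = 3.384e-4 mol.
Φ(unknown) = 3.34e-6 / 3.384e-4 = 0.00987.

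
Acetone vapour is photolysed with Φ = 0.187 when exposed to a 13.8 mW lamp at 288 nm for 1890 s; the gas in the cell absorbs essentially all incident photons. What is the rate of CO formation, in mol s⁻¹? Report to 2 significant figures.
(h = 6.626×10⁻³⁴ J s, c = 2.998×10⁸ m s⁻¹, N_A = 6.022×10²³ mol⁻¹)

Photon energy at 288 nm: hc/λ = (6.626×10⁻³⁴)(2.998×10⁸)/(288×10⁻⁹) = 6.897×10⁻¹⁹ J.
Energy delivered: (13.8 mW)(1890 s) = 26.08 J.
Photons incident: 26.08 / 6.897×10⁻¹⁹ = 3.781×10¹⁹, i.e. 3.781×10¹⁹/6.022×10²³ = 6.279×10⁻⁵ mol.
Product formed: 0.187 × 6.279×10⁻⁵ = 1.174×10⁻⁵ mol.
Rate: 1.174×10⁻⁵ / 1890 s = 6.2×10⁻⁹ mol s⁻¹.

6.2×10⁻⁹ mol s⁻¹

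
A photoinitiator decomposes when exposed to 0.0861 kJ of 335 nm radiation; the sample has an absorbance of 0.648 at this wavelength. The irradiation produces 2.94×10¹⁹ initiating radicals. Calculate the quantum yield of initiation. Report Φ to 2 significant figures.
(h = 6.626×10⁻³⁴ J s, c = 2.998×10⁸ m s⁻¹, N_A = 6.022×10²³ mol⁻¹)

Φ = 0.26

Product: 2.94×10¹⁹ / 6.022×10²³ = 4.882×10⁻⁵ mol.
Photon energy at 335 nm: hc/λ = (6.626×10⁻³⁴)(2.998×10⁸)/(335×10⁻⁹) = 5.930×10⁻¹⁹ J.
Incident energy: 0.0861 kJ = 86.1 J.
Photons incident: 86.1 / 5.930×10⁻¹⁹ = 1.452×10²⁰, i.e. 1.452×10²⁰/6.022×10²³ = 2.411×10⁻⁴ mol.
Fraction absorbed: 1 − 10^(−0.648) = 0.7751.
Photons absorbed: 0.7751 × 2.411×10⁻⁴ = 1.869×10⁻⁴ mol.
Φ = 4.882×10⁻⁵ mol / 1.869×10⁻⁴ mol photons = 0.26.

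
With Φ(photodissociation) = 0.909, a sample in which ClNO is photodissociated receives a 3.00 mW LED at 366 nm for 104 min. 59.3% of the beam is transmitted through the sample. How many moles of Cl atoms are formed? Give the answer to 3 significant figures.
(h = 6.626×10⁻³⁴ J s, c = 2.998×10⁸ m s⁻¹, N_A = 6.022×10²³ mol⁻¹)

Photon energy at 366 nm: hc/λ = (6.626×10⁻³⁴)(2.998×10⁸)/(366×10⁻⁹) = 5.428×10⁻¹⁹ J.
Energy delivered: (3.00 mW)(6240 s) = 18.72 J.
Photons incident: 18.72 / 5.428×10⁻¹⁹ = 3.449×10¹⁹, i.e. 3.449×10¹⁹/6.022×10²³ = 5.727×10⁻⁵ mol.
Fraction absorbed: 1 − 59.3/100 = 0.4070.
Photons absorbed: 0.4070 × 5.727×10⁻⁵ = 2.331×10⁻⁵ mol.
Product: Φ × n_abs = 0.909 × 2.331×10⁻⁵ = 2.119×10⁻⁵ mol.

2.12×10⁻⁵ mol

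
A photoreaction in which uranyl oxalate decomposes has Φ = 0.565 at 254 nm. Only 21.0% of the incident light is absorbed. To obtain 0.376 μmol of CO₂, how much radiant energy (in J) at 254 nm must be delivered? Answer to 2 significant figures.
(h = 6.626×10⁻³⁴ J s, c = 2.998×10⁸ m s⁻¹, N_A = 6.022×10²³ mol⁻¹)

Product: 0.376 μmol = 3.76×10⁻⁷ mol.
Photons that must be absorbed: 3.76×10⁻⁷ / 0.565 = 6.655×10⁻⁷ mol.
Incident photons needed: 6.655×10⁻⁷ / 0.210 = 3.169×10⁻⁶ mol.
Photon energy: hc/λ = 7.821×10⁻¹⁹ J; per mole, 4.710×10⁵ J mol⁻¹.
Energy required: 3.169×10⁻⁶ × 4.710×10⁵ = 1.5 J.

1.5 J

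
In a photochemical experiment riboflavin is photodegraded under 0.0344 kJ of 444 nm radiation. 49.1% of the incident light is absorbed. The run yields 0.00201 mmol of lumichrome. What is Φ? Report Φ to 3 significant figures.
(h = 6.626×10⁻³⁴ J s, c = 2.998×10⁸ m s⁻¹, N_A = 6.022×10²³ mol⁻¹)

Φ = 0.0321

Product: 0.00201 mmol = 2.01×10⁻⁶ mol.
Photon energy at 444 nm: hc/λ = (6.626×10⁻³⁴)(2.998×10⁸)/(444×10⁻⁹) = 4.474×10⁻¹⁹ J.
Incident energy: 0.0344 kJ = 34.4 J.
Photons incident: 34.4 / 4.474×10⁻¹⁹ = 7.689×10¹⁹, i.e. 7.689×10¹⁹/6.022×10²³ = 1.277×10⁻⁴ mol.
Photons absorbed: 0.491 × 1.277×10⁻⁴ = 6.270×10⁻⁵ mol.
Φ = 2.01×10⁻⁶ mol / 6.270×10⁻⁵ mol photons = 0.0321.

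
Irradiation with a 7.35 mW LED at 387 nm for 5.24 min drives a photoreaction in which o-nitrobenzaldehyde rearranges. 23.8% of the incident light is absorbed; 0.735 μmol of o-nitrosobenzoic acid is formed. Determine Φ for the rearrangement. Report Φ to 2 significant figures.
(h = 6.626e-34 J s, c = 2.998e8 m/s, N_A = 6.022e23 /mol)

Product: 0.735 μmol = 7.35e-7 mol.
Photon energy at 387 nm: hc/λ = (6.626e-34)(2.998e8)/(387e-9) = 5.133e-19 J.
Energy delivered: (7.35 mW)(314.4 s) = 2.311 J.
Photons incident: 2.311 / 5.133e-19 = 4.502e18, i.e. 4.502e18/6.022e23 = 7.476e-6 mol.
Photons absorbed: 0.238 × 7.476e-6 = 1.779e-6 mol.
Φ = 7.35e-7 mol / 1.779e-6 mol photons = 0.41.

Φ = 0.41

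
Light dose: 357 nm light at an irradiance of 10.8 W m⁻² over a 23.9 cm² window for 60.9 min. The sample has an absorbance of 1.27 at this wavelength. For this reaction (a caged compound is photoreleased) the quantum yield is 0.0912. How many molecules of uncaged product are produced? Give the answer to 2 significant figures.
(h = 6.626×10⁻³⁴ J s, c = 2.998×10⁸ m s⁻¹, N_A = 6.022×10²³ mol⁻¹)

1.5×10¹⁹ molecules

Photon energy at 357 nm: hc/λ = (6.626×10⁻³⁴)(2.998×10⁸)/(357×10⁻⁹) = 5.564×10⁻¹⁹ J.
Energy delivered: (10.8 W m⁻²)(23.9×10⁻⁴ m²)(3654 s) = 94.32 J.
Photons incident: 94.32 / 5.564×10⁻¹⁹ = 1.695×10²⁰, i.e. 1.695×10²⁰/6.022×10²³ = 2.815×10⁻⁴ mol.
Fraction absorbed: 1 − 10^(−1.27) = 0.9463.
Photons absorbed: 0.9463 × 2.815×10⁻⁴ = 2.664×10⁻⁴ mol.
Product: Φ × n_abs = 0.0912 × 2.664×10⁻⁴ = 2.430×10⁻⁵ mol.
As a count: 2.430×10⁻⁵ × 6.022×10²³ = 1.5×10¹⁹.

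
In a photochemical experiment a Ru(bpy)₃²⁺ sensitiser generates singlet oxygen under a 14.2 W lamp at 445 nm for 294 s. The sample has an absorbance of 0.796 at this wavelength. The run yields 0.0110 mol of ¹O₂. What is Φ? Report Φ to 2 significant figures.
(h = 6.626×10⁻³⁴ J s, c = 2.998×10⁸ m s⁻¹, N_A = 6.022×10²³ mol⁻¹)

Photon energy at 445 nm: hc/λ = (6.626×10⁻³⁴)(2.998×10⁸)/(445×10⁻⁹) = 4.464×10⁻¹⁹ J.
Energy delivered: (14.2 W)(294 s) = 4175 J.
Photons incident: 4175 / 4.464×10⁻¹⁹ = 9.353×10²¹, i.e. 9.353×10²¹/6.022×10²³ = 0.01553 mol.
Fraction absorbed: 1 − 10^(−0.796) = 0.8400.
Photons absorbed: 0.8400 × 0.01553 = 0.01305 mol.
Φ = 0.0110 mol / 0.01305 mol photons = 0.84.

Φ = 0.84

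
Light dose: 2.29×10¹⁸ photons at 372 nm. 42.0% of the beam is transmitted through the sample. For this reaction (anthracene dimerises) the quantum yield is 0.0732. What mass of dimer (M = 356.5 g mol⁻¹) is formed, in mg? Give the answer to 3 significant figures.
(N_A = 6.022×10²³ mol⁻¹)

0.0576 mg

Moles of photons: 2.29×10¹⁸ / 6.022×10²³ = 3.803×10⁻⁶ mol.
Fraction absorbed: 1 − 42.0/100 = 0.5800.
Photons absorbed: 0.5800 × 3.803×10⁻⁶ = 2.206×10⁻⁶ mol.
Product: Φ × n_abs = 0.0732 × 2.206×10⁻⁶ = 1.615×10⁻⁷ mol.
Mass: 1.615×10⁻⁷ × 356.5 = 5.757×10⁻⁵ g = 0.0576 mg.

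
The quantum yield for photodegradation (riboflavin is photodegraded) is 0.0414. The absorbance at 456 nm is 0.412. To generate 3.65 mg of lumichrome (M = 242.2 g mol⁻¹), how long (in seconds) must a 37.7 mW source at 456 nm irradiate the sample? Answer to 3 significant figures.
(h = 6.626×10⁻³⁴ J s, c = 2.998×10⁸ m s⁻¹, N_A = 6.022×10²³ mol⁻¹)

t ≈ 4130 s

Product: 3.65 mg / 242.2 g mol⁻¹ = 1.507×10⁻⁵ mol.
Photons that must be absorbed: 1.507×10⁻⁵ / 0.0414 = 3.640×10⁻⁴ mol.
Fraction absorbed: 1 − 10^(−0.412) = 0.6127.
Incident photons needed: 3.640×10⁻⁴ / 0.6127 = 5.941×10⁻⁴ mol.
Photon energy: hc/λ = 4.356×10⁻¹⁹ J; per mole, 2.623×10⁵ J mol⁻¹.
Energy required: 5.941×10⁻⁴ × 2.623×10⁵ = 155.8 J.
Time: 155.8 J / 0.0377 W = 4130 s.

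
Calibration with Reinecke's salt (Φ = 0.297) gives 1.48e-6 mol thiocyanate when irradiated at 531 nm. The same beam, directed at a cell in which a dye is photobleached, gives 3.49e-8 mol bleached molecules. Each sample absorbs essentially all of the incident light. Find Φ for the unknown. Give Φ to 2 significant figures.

Photons absorbed by the actinometer: 1.48e-6 / 0.297 = 4.983e-6 mol.
Φ(unknown) = 3.49e-8 / 4.983e-6 = 0.0070.

Φ = 0.0070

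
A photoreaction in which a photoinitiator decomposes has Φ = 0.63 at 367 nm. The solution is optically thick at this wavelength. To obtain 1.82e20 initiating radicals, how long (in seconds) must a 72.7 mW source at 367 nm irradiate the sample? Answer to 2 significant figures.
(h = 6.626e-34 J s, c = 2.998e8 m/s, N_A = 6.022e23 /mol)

Product: 1.82e20 / 6.022e23 = 3.022e-4 mol.
Photons that must be absorbed: 3.022e-4 / 0.63 = 4.797e-4 mol.
Photon energy: hc/λ = 5.413e-19 J; per mole, 3.260e5 J mol⁻¹.
Energy required: 4.797e-4 × 3.260e5 = 156.4 J.
Time: 156.4 J / 0.0727 W = 2200 s.

t ≈ 2200 s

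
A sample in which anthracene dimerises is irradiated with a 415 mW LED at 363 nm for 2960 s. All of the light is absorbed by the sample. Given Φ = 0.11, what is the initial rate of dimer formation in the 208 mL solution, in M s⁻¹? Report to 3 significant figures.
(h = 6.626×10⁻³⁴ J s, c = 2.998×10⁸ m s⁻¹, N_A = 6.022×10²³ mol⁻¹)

6.66×10⁻⁷ M s⁻¹

Photon energy at 363 nm: hc/λ = (6.626×10⁻³⁴)(2.998×10⁸)/(363×10⁻⁹) = 5.472×10⁻¹⁹ J.
Energy delivered: (415 mW)(2960 s) = 1228 J.
Photons incident: 1228 / 5.472×10⁻¹⁹ = 2.244×10²¹, i.e. 2.244×10²¹/6.022×10²³ = 0.003726 mol.
Product formed: 0.11 × 0.003726 = 4.099×10⁻⁴ mol.
Rate: 4.099×10⁻⁴ mol / (2960 s × 0.208 L) = 6.66×10⁻⁷ M s⁻¹.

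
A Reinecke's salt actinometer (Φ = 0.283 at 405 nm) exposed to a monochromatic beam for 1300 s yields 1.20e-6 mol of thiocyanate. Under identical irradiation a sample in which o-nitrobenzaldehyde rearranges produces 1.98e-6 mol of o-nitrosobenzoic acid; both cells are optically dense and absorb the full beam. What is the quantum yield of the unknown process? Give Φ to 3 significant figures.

Φ = 0.467

Photons absorbed by the actinometer: 1.20e-6 / 0.283 = 4.240e-6 mol.
Φ(unknown) = 1.98e-6 / 4.240e-6 = 0.467.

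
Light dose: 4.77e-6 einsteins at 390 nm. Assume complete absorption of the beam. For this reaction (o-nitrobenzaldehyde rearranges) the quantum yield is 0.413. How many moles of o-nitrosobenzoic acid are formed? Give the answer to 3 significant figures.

Product: Φ × n_abs = 0.413 × 4.77e-6 = 1.970e-6 mol.

1.97e-6 mol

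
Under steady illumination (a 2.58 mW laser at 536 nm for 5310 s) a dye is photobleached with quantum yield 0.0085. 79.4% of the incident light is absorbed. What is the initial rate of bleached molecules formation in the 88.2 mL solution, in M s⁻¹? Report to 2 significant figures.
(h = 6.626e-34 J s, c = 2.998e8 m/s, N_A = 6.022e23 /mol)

Photon energy at 536 nm: hc/λ = (6.626e-34)(2.998e8)/(536e-9) = 3.706e-19 J.
Energy delivered: (2.58 mW)(5310 s) = 13.70 J.
Photons incident: 13.70 / 3.706e-19 = 3.697e19, i.e. 3.697e19/6.022e23 = 6.139e-5 mol.
Photons absorbed: 0.794 × 6.139e-5 = 4.874e-5 mol.
Product formed: 0.0085 × 4.874e-5 = 4.143e-7 mol.
Rate: 4.143e-7 mol / (5310 s × 0.0882 L) = 8.8e-10 M s⁻¹.

8.8e-10 M s⁻¹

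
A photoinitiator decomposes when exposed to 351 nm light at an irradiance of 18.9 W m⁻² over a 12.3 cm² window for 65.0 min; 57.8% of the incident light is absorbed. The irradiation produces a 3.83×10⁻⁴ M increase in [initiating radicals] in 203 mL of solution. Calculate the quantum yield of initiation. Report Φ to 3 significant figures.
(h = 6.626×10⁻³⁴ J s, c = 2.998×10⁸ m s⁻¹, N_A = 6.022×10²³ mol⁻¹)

Φ = 0.506

Product: (3.83×10⁻⁴ M)(0.203 L) = 7.775×10⁻⁵ mol.
Photon energy at 351 nm: hc/λ = (6.626×10⁻³⁴)(2.998×10⁸)/(351×10⁻⁹) = 5.659×10⁻¹⁹ J.
Energy delivered: (18.9 W m⁻²)(12.3×10⁻⁴ m²)(3900 s) = 90.66 J.
Photons incident: 90.66 / 5.659×10⁻¹⁹ = 1.602×10²⁰, i.e. 1.602×10²⁰/6.022×10²³ = 2.660×10⁻⁴ mol.
Photons absorbed: 0.578 × 2.660×10⁻⁴ = 1.537×10⁻⁴ mol.
Φ = 7.775×10⁻⁵ mol / 1.537×10⁻⁴ mol photons = 0.506.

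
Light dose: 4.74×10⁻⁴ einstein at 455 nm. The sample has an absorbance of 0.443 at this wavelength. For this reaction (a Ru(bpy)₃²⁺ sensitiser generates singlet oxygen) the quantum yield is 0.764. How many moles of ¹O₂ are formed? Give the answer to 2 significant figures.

2.3×10⁻⁴ mol

Fraction absorbed: 1 − 10^(−0.443) = 0.6394.
Photons absorbed: 0.6394 × 4.74×10⁻⁴ = 3.031×10⁻⁴ mol.
Product: Φ × n_abs = 0.764 × 3.031×10⁻⁴ = 2.316×10⁻⁴ mol.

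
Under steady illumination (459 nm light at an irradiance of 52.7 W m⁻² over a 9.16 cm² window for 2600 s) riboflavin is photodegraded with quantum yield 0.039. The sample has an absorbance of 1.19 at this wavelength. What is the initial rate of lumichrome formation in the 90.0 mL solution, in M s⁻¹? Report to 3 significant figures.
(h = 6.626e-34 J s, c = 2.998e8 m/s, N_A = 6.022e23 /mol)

7.51e-8 M s⁻¹

Photon energy at 459 nm: hc/λ = (6.626e-34)(2.998e8)/(459e-9) = 4.328e-19 J.
Energy delivered: (52.7 W m⁻²)(9.16e-4 m²)(2600 s) = 125.5 J.
Photons incident: 125.5 / 4.328e-19 = 2.900e20, i.e. 2.900e20/6.022e23 = 4.816e-4 mol.
Fraction absorbed: 1 − 10^(−1.19) = 0.9354.
Photons absorbed: 0.9354 × 4.816e-4 = 4.505e-4 mol.
Product formed: 0.039 × 4.505e-4 = 1.757e-5 mol.
Rate: 1.757e-5 mol / (2600 s × 0.09 L) = 7.51e-8 M s⁻¹.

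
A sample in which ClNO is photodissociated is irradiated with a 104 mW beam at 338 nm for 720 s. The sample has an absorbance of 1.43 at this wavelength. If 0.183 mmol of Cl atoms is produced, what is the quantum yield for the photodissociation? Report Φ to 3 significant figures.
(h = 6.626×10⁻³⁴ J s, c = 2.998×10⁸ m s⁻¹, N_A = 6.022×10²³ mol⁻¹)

Product: 0.183 mmol = 1.83×10⁻⁴ mol.
Photon energy at 338 nm: hc/λ = (6.626×10⁻³⁴)(2.998×10⁸)/(338×10⁻⁹) = 5.877×10⁻¹⁹ J.
Energy delivered: (104 mW)(720 s) = 74.88 J.
Photons incident: 74.88 / 5.877×10⁻¹⁹ = 1.274×10²⁰, i.e. 1.274×10²⁰/6.022×10²³ = 2.116×10⁻⁴ mol.
Fraction absorbed: 1 − 10^(−1.43) = 0.9628.
Photons absorbed: 0.9628 × 2.116×10⁻⁴ = 2.037×10⁻⁴ mol.
Φ = 1.83×10⁻⁴ mol / 2.037×10⁻⁴ mol photons = 0.898.

Φ = 0.898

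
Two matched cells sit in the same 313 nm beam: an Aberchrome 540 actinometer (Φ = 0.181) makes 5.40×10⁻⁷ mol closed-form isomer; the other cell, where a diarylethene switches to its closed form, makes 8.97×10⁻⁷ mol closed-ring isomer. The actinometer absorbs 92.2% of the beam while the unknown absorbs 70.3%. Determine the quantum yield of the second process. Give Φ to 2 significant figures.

Photons absorbed by the actinometer: 5.40×10⁻⁷ / 0.181 = 2.983×10⁻⁶ mol.
Incident flux: 2.983×10⁻⁶ / 0.922 = 3.235×10⁻⁶ einstein.
Absorbed by unknown: 0.703 × 3.235×10⁻⁶ = 2.274×10⁻⁶ mol.
Φ(unknown) = 8.97×10⁻⁷ / 2.274×10⁻⁶ = 0.39.

Φ = 0.39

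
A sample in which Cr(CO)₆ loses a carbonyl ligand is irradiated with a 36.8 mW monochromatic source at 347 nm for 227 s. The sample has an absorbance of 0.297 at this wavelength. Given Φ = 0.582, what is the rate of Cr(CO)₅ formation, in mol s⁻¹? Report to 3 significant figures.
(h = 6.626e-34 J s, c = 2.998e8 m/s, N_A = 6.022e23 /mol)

Photon energy at 347 nm: hc/λ = (6.626e-34)(2.998e8)/(347e-9) = 5.725e-19 J.
Energy delivered: (36.8 mW)(227 s) = 8.354 J.
Photons incident: 8.354 / 5.725e-19 = 1.459e19, i.e. 1.459e19/6.022e23 = 2.423e-5 mol.
Fraction absorbed: 1 − 10^(−0.297) = 0.4953.
Photons absorbed: 0.4953 × 2.423e-5 = 1.200e-5 mol.
Product formed: 0.582 × 1.200e-5 = 6.984e-6 mol.
Rate: 6.984e-6 / 227 s = 3.08e-8 mol s⁻¹.

3.08e-8 mol s⁻¹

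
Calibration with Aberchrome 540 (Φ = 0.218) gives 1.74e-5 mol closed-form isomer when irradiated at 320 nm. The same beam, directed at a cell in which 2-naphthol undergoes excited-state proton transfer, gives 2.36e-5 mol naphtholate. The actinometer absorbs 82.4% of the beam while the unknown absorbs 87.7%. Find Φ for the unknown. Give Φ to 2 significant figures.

Φ = 0.28

Photons absorbed by the actinometer: 1.74e-5 / 0.218 = 7.982e-5 mol.
Incident flux: 7.982e-5 / 0.824 = 9.687e-5 einstein.
Absorbed by unknown: 0.877 × 9.687e-5 = 8.495e-5 mol.
Φ(unknown) = 2.36e-5 / 8.495e-5 = 0.28.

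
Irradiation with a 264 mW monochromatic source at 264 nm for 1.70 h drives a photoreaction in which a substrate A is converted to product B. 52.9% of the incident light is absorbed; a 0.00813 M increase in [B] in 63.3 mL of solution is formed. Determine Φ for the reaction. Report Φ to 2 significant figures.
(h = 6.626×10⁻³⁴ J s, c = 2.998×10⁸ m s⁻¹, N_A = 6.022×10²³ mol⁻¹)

Product: (0.00813 M)(0.0633 L) = 5.146×10⁻⁴ mol.
Photon energy at 264 nm: hc/λ = (6.626×10⁻³⁴)(2.998×10⁸)/(264×10⁻⁹) = 7.525×10⁻¹⁹ J.
Energy delivered: (264 mW)(6120 s) = 1616 J.
Photons incident: 1616 / 7.525×10⁻¹⁹ = 2.148×10²¹, i.e. 2.148×10²¹/6.022×10²³ = 0.003567 mol.
Photons absorbed: 0.529 × 0.003567 = 0.001887 mol.
Φ = 5.146×10⁻⁴ mol / 0.001887 mol photons = 0.27.

Φ = 0.27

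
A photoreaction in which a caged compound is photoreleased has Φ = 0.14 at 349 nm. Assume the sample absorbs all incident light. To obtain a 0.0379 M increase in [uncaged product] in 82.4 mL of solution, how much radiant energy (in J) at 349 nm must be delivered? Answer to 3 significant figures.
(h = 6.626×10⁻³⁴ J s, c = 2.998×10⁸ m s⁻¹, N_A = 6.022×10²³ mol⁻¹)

Product: (0.0379 M)(0.0824 L) = 0.003123 mol.
Photons that must be absorbed: 0.003123 / 0.14 = 0.02231 mol.
Photon energy: hc/λ = 5.692×10⁻¹⁹ J; per mole, 3.428×10⁵ J mol⁻¹.
Energy required: 0.02231 × 3.428×10⁵ = 7650 J.

7650 J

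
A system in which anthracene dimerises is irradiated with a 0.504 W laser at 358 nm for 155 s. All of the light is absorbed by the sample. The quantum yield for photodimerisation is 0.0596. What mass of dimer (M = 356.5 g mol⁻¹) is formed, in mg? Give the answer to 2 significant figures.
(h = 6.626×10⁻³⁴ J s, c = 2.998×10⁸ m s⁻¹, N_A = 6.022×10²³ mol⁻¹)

Photon energy at 358 nm: hc/λ = (6.626×10⁻³⁴)(2.998×10⁸)/(358×10⁻⁹) = 5.549×10⁻¹⁹ J.
Energy delivered: (0.504 W)(155 s) = 78.12 J.
Photons incident: 78.12 / 5.549×10⁻¹⁹ = 1.408×10²⁰, i.e. 1.408×10²⁰/6.022×10²³ = 2.338×10⁻⁴ mol.
Product: Φ × n_abs = 0.0596 × 2.338×10⁻⁴ = 1.393×10⁻⁵ mol.
Mass: 1.393×10⁻⁵ × 356.5 = 0.004966 g = 5.0 mg.

5.0 mg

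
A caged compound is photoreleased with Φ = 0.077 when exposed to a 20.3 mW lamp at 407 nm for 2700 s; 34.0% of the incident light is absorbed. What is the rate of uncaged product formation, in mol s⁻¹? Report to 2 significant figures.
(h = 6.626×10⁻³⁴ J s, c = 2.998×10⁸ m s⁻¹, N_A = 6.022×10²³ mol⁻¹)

Photon energy at 407 nm: hc/λ = (6.626×10⁻³⁴)(2.998×10⁸)/(407×10⁻⁹) = 4.881×10⁻¹⁹ J.
Energy delivered: (20.3 mW)(2700 s) = 54.81 J.
Photons incident: 54.81 / 4.881×10⁻¹⁹ = 1.123×10²⁰, i.e. 1.123×10²⁰/6.022×10²³ = 1.865×10⁻⁴ mol.
Photons absorbed: 0.340 × 1.865×10⁻⁴ = 6.341×10⁻⁵ mol.
Product formed: 0.077 × 6.341×10⁻⁵ = 4.883×10⁻⁶ mol.
Rate: 4.883×10⁻⁶ / 2700 s = 1.8×10⁻⁹ mol s⁻¹.

1.8×10⁻⁹ mol s⁻¹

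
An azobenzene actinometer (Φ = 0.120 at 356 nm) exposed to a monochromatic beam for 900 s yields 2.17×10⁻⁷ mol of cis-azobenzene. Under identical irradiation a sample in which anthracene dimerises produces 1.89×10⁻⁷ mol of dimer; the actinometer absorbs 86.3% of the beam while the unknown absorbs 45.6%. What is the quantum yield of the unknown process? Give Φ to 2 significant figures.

Photons absorbed by the actinometer: 2.17×10⁻⁷ / 0.120 = 1.808×10⁻⁶ mol.
Incident flux: 1.808×10⁻⁶ / 0.863 = 2.095×10⁻⁶ einstein.
Absorbed by unknown: 0.456 × 2.095×10⁻⁶ = 9.553×10⁻⁷ mol.
Φ(unknown) = 1.89×10⁻⁷ / 9.553×10⁻⁷ = 0.20.

Φ = 0.20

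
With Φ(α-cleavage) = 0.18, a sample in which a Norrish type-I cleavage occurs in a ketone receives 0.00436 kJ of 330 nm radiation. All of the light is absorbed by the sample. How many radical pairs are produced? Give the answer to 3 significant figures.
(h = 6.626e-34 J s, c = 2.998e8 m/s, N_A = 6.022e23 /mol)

Photon energy at 330 nm: hc/λ = (6.626e-34)(2.998e8)/(330e-9) = 6.020e-19 J.
Incident energy: 0.00436 kJ = 4.36 J.
Photons incident: 4.36 / 6.020e-19 = 7.243e18, i.e. 7.243e18/6.022e23 = 1.203e-5 mol.
Product: Φ × n_abs = 0.18 × 1.203e-5 = 2.165e-6 mol.
As a count: 2.165e-6 × 6.022e23 = 1.30e18.

1.30e18 radical pairs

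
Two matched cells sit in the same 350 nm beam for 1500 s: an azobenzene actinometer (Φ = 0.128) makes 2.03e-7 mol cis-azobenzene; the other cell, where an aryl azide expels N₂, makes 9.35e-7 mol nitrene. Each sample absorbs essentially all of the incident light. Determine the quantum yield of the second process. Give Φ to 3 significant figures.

Photons absorbed by the actinometer: 2.03e-7 / 0.128 = 1.586e-6 mol.
Φ(unknown) = 9.35e-7 / 1.586e-6 = 0.590.

Φ = 0.590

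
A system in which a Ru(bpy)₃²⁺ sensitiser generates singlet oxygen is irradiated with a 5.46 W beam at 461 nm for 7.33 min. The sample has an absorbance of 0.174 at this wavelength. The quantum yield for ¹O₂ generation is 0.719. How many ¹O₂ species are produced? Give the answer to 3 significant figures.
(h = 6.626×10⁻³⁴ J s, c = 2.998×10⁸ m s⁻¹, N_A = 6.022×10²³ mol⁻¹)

1.32×10²¹ species

Photon energy at 461 nm: hc/λ = (6.626×10⁻³⁴)(2.998×10⁸)/(461×10⁻⁹) = 4.309×10⁻¹⁹ J.
Energy delivered: (5.46 W)(439.8 s) = 2401 J.
Photons incident: 2401 / 4.309×10⁻¹⁹ = 5.572×10²¹, i.e. 5.572×10²¹/6.022×10²³ = 0.009253 mol.
Fraction absorbed: 1 − 10^(−0.174) = 0.3301.
Photons absorbed: 0.3301 × 0.009253 = 0.003054 mol.
Product: Φ × n_abs = 0.719 × 0.003054 = 0.002196 mol.
As a count: 0.002196 × 6.022×10²³ = 1.32×10²¹.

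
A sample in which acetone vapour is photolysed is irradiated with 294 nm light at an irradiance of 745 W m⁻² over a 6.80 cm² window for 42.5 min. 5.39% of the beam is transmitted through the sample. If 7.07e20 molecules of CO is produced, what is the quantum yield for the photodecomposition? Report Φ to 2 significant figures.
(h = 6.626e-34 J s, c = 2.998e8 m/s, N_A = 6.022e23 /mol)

Φ = 0.39

Product: 7.07e20 / 6.022e23 = 0.001174 mol.
Photon energy at 294 nm: hc/λ = (6.626e-34)(2.998e8)/(294e-9) = 6.757e-19 J.
Energy delivered: (745 W m⁻²)(6.80e-4 m²)(2550 s) = 1292 J.
Photons incident: 1292 / 6.757e-19 = 1.912e21, i.e. 1.912e21/6.022e23 = 0.003175 mol.
Fraction absorbed: 1 − 5.39/100 = 0.9461.
Photons absorbed: 0.9461 × 0.003175 = 0.003004 mol.
Φ = 0.001174 mol / 0.003004 mol photons = 0.39.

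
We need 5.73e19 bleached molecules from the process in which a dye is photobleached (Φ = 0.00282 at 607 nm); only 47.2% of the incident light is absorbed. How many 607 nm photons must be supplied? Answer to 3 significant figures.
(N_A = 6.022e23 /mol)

Product: 5.73e19 / 6.022e23 = 9.515e-5 mol.
Photons that must be absorbed: 9.515e-5 / 0.00282 = 0.03374 mol.
Incident photons needed: 0.03374 / 0.472 = 0.07148 mol.
Photon count: 0.07148 × 6.022e23 = 4.30e22.

4.30e22 photons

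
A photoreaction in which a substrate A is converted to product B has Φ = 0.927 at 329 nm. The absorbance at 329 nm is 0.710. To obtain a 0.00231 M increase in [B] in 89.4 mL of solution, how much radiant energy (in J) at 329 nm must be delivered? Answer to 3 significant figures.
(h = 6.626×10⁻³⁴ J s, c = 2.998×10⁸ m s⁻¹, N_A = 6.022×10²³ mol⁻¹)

101 J

Product: (0.00231 M)(0.0894 L) = 2.065×10⁻⁴ mol.
Photons that must be absorbed: 2.065×10⁻⁴ / 0.927 = 2.228×10⁻⁴ mol.
Fraction absorbed: 1 − 10^(−0.710) = 0.8050.
Incident photons needed: 2.228×10⁻⁴ / 0.8050 = 2.768×10⁻⁴ mol.
Photon energy: hc/λ = 6.038×10⁻¹⁹ J; per mole, 3.636×10⁵ J mol⁻¹.
Energy required: 2.768×10⁻⁴ × 3.636×10⁵ = 101 J.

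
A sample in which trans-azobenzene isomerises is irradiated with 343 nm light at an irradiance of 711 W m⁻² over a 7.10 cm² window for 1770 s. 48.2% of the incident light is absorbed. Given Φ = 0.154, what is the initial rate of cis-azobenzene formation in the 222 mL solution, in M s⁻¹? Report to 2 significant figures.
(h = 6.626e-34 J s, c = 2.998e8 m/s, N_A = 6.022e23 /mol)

Photon energy at 343 nm: hc/λ = (6.626e-34)(2.998e8)/(343e-9) = 5.791e-19 J.
Energy delivered: (711 W m⁻²)(7.10e-4 m²)(1770 s) = 893.5 J.
Photons incident: 893.5 / 5.791e-19 = 1.543e21, i.e. 1.543e21/6.022e23 = 0.002562 mol.
Photons absorbed: 0.482 × 0.002562 = 0.001235 mol.
Product formed: 0.154 × 0.001235 = 1.902e-4 mol.
Rate: 1.902e-4 mol / (1770 s × 0.222 L) = 4.8e-7 M s⁻¹.

4.8e-7 M s⁻¹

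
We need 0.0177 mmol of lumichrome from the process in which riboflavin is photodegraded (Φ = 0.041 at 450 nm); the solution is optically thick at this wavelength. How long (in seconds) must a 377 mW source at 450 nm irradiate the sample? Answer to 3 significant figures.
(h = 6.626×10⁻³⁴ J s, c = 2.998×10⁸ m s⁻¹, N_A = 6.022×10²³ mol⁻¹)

t ≈ 304 s

Product: 0.0177 mmol = 1.77×10⁻⁵ mol.
Photons that must be absorbed: 1.77×10⁻⁵ / 0.041 = 4.317×10⁻⁴ mol.
Photon energy: hc/λ = 4.414×10⁻¹⁹ J; per mole, 2.658×10⁵ J mol⁻¹.
Energy required: 4.317×10⁻⁴ × 2.658×10⁵ = 114.7 J.
Time: 114.7 J / 0.377 W = 304 s.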